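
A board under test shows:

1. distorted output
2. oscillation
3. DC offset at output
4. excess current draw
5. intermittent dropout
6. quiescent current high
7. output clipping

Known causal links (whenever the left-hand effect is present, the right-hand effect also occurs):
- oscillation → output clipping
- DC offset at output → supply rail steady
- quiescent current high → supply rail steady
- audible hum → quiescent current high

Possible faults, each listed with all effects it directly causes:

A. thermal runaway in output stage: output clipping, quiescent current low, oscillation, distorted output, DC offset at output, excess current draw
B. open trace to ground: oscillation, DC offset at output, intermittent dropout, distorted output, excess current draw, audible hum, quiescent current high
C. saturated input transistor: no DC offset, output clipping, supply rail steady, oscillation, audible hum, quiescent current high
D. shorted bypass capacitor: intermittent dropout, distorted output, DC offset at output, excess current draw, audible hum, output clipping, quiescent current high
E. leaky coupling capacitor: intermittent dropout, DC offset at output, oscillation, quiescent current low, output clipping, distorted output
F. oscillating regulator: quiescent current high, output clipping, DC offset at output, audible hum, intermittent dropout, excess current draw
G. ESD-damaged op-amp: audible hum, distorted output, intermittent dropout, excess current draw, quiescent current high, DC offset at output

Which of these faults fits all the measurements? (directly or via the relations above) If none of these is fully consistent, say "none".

B

Per-candidate check:
(A) thermal runaway in output stage — distorted output +; oscillation +; DC offset at output +; excess current draw +; intermittent dropout -; quiescent current high -; output clipping +
(B) open trace to ground — accounts for every observation (output clipping through oscillation → output clipping)
(C) saturated input transistor — distorted output -; oscillation +; DC offset at output -; excess current draw -; intermittent dropout -; quiescent current high +; output clipping +
(D) shorted bypass capacitor — distorted output +; oscillation -; DC offset at output +; excess current draw +; intermittent dropout +; quiescent current high +; output clipping +
(E) leaky coupling capacitor — distorted output +; oscillation +; DC offset at output +; excess current draw -; intermittent dropout +; quiescent current high -; output clipping +
(F) oscillating regulator — distorted output -; oscillation -; DC offset at output +; excess current draw +; intermittent dropout +; quiescent current high +; output clipping +
(G) ESD-damaged op-amp — does not account for oscillation, output clipping
(B) is the only candidate with no mismatches.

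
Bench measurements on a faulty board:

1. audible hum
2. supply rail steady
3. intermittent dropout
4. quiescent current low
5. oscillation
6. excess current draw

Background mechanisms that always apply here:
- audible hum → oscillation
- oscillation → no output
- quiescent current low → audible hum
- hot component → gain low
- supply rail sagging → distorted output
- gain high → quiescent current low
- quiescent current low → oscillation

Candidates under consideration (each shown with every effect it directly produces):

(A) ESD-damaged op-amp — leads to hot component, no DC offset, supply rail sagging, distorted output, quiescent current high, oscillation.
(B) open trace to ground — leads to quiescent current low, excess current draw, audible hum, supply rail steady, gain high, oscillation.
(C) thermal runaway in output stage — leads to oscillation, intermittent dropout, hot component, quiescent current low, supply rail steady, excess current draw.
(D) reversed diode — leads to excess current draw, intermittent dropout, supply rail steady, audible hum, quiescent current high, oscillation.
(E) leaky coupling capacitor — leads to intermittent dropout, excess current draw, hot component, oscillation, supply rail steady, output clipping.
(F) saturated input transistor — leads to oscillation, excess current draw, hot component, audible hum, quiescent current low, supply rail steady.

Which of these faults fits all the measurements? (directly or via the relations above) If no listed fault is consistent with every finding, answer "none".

Checking each candidate against the observations:
(A) ESD-damaged op-amp — audible hum NO; supply rail steady NO; intermittent dropout NO; quiescent current low NO; oscillation yes; excess current draw NO
(B) open trace to ground — audible hum yes; supply rail steady yes; intermittent dropout NO; quiescent current low yes; oscillation yes; excess current draw yes
(C) thermal runaway in output stage — accounts for every observation (audible hum via quiescent current low → audible hum)
(D) reversed diode — fails on quiescent current low (predicts quiescent current high, not quiescent current low)
(E) leaky coupling capacitor — does not account for audible hum, quiescent current low
(F) saturated input transistor — audible hum yes; supply rail steady yes; intermittent dropout NO; quiescent current low yes; oscillation yes; excess current draw yes
(C) alone accounts for all the evidence.

C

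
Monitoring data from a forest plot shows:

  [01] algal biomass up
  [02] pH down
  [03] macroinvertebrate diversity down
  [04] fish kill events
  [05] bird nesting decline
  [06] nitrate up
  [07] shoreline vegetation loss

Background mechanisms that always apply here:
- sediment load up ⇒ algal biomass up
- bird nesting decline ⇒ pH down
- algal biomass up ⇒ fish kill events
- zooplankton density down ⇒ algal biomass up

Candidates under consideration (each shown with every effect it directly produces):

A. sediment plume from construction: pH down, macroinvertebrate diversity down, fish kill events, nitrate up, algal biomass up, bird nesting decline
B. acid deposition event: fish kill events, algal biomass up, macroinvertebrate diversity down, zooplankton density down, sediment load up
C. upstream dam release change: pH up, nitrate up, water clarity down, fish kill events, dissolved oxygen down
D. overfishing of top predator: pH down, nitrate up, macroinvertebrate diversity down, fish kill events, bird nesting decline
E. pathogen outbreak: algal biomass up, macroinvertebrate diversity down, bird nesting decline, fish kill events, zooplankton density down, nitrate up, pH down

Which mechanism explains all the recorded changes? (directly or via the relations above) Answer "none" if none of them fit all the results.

Testing each hypothesis:
(A) sediment plume from construction — does not account for shoreline vegetation loss
(B) acid deposition event — does not account for pH down, bird nesting decline, nitrate up, shoreline vegetation loss
(C) upstream dam release change — algal biomass up -; pH down -; macroinvertebrate diversity down -; fish kill events +; bird nesting decline -; nitrate up +; shoreline vegetation loss -
(D) overfishing of top predator — does not account for algal biomass up, shoreline vegetation loss
(E) pathogen outbreak — algal biomass up +; pH down +; macroinvertebrate diversity down +; fish kill events +; bird nesting decline +; nitrate up +; shoreline vegetation loss -
Every candidate fails on at least one observation.

none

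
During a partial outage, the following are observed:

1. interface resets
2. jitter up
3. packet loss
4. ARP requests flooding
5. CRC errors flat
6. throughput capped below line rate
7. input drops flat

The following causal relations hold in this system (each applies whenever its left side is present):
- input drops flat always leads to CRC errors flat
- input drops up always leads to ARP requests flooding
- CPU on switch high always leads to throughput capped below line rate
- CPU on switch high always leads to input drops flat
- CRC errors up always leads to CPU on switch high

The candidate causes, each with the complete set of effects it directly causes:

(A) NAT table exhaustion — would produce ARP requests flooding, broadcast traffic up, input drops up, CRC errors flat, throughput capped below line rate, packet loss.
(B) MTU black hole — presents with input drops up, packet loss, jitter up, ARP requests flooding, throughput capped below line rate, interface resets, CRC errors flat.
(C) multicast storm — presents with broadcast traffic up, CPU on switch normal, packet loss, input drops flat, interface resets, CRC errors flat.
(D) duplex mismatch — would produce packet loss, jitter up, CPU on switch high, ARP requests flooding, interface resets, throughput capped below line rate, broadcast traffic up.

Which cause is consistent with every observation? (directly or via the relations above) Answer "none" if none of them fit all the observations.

Per-candidate check:
(A) NAT table exhaustion — interface resets NO; jitter up NO; packet loss yes; ARP requests flooding yes; CRC errors flat yes; throughput capped below line rate yes; input drops flat NO
(B) MTU black hole — interface resets yes; jitter up yes; packet loss yes; ARP requests flooding yes; CRC errors flat yes; throughput capped below line rate yes; input drops flat NO
(C) multicast storm — interface resets yes; jitter up NO; packet loss yes; ARP requests flooding NO; CRC errors flat yes; throughput capped below line rate NO; input drops flat yes
(D) duplex mismatch — interface resets yes; jitter up yes; packet loss yes; ARP requests flooding yes; CRC errors flat yes (by CPU on switch high → input drops flat → CRC errors flat); throughput capped below line rate yes; input drops flat yes (by CPU on switch high → input drops flat)
Only (D) is consistent with every observation.

D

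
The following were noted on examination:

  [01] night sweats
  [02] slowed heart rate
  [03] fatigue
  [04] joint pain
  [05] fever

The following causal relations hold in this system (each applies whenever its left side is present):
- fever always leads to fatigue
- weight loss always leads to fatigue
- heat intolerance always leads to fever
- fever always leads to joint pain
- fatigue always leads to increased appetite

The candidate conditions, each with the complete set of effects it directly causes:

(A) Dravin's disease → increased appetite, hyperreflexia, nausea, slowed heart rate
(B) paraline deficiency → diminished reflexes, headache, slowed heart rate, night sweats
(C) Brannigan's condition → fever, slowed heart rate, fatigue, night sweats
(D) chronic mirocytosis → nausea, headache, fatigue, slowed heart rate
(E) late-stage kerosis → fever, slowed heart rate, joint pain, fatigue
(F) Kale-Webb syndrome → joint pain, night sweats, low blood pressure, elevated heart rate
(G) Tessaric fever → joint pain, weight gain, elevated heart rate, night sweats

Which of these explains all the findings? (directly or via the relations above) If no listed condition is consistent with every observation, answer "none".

Testing each hypothesis:
(A) Dravin's disease — does not account for night sweats, fatigue, joint pain, fever
(B) paraline deficiency — does not account for fatigue, joint pain, fever
(C) Brannigan's condition — night sweats yes; slowed heart rate yes; fatigue yes; joint pain yes (by fever → joint pain); fever yes
(D) chronic mirocytosis — does not account for night sweats, joint pain, fever
(E) late-stage kerosis — does not account for night sweats
(F) Kale-Webb syndrome — fails on slowed heart rate, fatigue, fever (predicts elevated heart rate, not slowed heart rate)
(G) Tessaric fever — night sweats yes; slowed heart rate NO; fatigue NO; joint pain yes; fever NO
Only (C) is consistent with every observation.

C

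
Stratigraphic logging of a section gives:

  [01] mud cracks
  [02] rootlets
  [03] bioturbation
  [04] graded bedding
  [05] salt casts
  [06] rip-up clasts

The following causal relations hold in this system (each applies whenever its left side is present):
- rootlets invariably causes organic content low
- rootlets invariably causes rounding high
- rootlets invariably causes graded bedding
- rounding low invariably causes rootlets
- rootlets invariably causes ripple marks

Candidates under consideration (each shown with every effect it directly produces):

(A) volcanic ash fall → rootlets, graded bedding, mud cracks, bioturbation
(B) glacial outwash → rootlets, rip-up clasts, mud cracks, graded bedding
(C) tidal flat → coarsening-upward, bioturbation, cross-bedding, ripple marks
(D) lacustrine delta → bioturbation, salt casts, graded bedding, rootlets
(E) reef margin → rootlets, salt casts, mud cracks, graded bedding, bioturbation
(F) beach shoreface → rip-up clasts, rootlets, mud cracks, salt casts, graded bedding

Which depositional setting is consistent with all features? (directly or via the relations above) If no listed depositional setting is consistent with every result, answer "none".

Per-candidate check:
(A) volcanic ash fall — mud cracks +; rootlets +; bioturbation +; graded bedding +; salt casts -; rip-up clasts -
(B) glacial outwash — does not account for bioturbation, salt casts
(C) tidal flat — mud cracks -; rootlets -; bioturbation +; graded bedding -; salt casts -; rip-up clasts -
(D) lacustrine delta — mud cracks -; rootlets +; bioturbation +; graded bedding +; salt casts +; rip-up clasts -
(E) reef margin — does not account for rip-up clasts
(F) beach shoreface — does not account for bioturbation
None of the listed candidates fits everything.

none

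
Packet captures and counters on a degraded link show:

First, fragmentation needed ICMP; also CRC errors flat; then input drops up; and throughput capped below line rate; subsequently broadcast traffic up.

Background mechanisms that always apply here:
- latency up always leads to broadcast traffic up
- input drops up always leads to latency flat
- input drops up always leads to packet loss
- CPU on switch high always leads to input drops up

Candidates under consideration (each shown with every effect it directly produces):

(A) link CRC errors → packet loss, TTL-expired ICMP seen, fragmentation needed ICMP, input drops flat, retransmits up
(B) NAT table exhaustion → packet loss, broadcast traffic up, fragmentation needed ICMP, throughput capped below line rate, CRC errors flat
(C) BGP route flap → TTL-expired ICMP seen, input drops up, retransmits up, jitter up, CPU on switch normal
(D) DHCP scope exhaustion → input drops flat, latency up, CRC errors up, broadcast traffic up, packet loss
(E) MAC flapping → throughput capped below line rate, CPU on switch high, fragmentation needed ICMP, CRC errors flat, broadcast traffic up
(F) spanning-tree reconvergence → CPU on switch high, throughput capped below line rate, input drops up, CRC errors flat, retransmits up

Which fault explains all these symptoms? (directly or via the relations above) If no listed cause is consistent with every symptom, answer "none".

E

For each candidate, compare predicted effects to what was observed:
(A) link CRC errors — fails on CRC errors flat, input drops up, throughput capped below line rate, broadcast traffic up (predicts input drops flat, not input drops up)
(B) NAT table exhaustion — does not account for input drops up
(C) BGP route flap — does not account for fragmentation needed ICMP, CRC errors flat, throughput capped below line rate, broadcast traffic up
(D) DHCP scope exhaustion — fails on fragmentation needed ICMP, CRC errors flat, input drops up, throughput capped below line rate (predicts CRC errors up, not CRC errors flat; predicts input drops flat, not input drops up)
(E) MAC flapping — fragmentation needed ICMP yes; CRC errors flat yes; input drops up yes (by CPU on switch high → input drops up); throughput capped below line rate yes; broadcast traffic up yes
(F) spanning-tree reconvergence — fragmentation needed ICMP NO; CRC errors flat yes; input drops up yes; throughput capped below line rate yes; broadcast traffic up NO
Only (E) is consistent with every observation.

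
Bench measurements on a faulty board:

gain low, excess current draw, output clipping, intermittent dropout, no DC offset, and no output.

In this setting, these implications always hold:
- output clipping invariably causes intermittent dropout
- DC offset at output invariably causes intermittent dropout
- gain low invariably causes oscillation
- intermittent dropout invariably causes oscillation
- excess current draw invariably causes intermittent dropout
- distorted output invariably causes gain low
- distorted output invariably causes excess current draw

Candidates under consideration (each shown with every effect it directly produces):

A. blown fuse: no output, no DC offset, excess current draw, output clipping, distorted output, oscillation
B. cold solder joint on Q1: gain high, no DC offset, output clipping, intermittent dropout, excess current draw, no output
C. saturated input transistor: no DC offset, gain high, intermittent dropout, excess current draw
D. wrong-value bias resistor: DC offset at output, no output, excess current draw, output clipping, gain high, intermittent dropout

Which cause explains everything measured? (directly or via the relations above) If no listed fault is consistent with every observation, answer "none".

A

Checking each candidate against the observations:
(A) blown fuse — accounts for every observation (gain low through distorted output → gain low)
(B) cold solder joint on Q1 — fails on gain low (predicts gain high, not gain low)
(C) saturated input transistor — fails on gain low, output clipping, no output (predicts gain high, not gain low)
(D) wrong-value bias resistor — gain low NO; excess current draw yes; output clipping yes; intermittent dropout yes; no DC offset NO; no output yes
Only (A) is consistent with every observation.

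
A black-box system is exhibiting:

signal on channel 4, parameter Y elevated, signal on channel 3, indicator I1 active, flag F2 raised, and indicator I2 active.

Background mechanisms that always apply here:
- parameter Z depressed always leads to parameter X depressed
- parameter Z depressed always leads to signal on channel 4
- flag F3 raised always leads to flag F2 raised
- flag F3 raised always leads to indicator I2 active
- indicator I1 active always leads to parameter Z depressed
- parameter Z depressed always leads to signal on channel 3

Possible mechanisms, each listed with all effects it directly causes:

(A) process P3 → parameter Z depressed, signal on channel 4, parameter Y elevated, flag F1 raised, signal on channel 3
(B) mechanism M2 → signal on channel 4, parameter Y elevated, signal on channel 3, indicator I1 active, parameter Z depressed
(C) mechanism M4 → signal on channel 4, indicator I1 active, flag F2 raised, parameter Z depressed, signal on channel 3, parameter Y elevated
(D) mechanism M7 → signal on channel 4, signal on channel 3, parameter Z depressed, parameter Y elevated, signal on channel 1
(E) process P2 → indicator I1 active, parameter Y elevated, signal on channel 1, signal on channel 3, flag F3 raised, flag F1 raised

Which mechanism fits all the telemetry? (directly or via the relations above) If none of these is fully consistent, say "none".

Testing each hypothesis:
(A) process P3 — signal on channel 4 yes; parameter Y elevated yes; signal on channel 3 yes; indicator I1 active NO; flag F2 raised NO; indicator I2 active NO
(B) mechanism M2 — does not account for flag F2 raised, indicator I2 active
(C) mechanism M4 — signal on channel 4 yes; parameter Y elevated yes; signal on channel 3 yes; indicator I1 active yes; flag F2 raised yes; indicator I2 active NO
(D) mechanism M7 — does not account for indicator I1 active, flag F2 raised, indicator I2 active
(E) process P2 — accounts for every observation (signal on channel 4 through indicator I1 active → parameter Z depressed → signal on channel 4)
Only (E) is consistent with every observation.

E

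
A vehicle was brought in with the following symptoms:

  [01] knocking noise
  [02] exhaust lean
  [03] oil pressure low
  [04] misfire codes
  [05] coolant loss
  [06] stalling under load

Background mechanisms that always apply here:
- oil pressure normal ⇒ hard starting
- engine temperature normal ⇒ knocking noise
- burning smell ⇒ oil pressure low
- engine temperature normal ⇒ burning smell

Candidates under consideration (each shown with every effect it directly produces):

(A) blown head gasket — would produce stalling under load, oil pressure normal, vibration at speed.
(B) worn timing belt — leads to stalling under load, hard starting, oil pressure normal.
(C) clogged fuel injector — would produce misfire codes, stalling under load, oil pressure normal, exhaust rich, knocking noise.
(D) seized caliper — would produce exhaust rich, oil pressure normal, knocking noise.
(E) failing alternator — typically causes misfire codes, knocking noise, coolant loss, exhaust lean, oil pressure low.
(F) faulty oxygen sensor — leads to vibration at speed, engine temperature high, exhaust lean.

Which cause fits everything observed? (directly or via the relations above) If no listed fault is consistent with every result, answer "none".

none

Per-candidate check:
(A) blown head gasket — knocking noise NO; exhaust lean NO; oil pressure low NO; misfire codes NO; coolant loss NO; stalling under load yes
(B) worn timing belt — knocking noise NO; exhaust lean NO; oil pressure low NO; misfire codes NO; coolant loss NO; stalling under load yes
(C) clogged fuel injector — fails on exhaust lean, oil pressure low, coolant loss (predicts exhaust rich, not exhaust lean; predicts oil pressure normal, not oil pressure low)
(D) seized caliper — fails on exhaust lean, oil pressure low, misfire codes, coolant loss, stalling under load (predicts exhaust rich, not exhaust lean; predicts oil pressure normal, not oil pressure low)
(E) failing alternator — does not account for stalling under load
(F) faulty oxygen sensor — knocking noise NO; exhaust lean yes; oil pressure low NO; misfire codes NO; coolant loss NO; stalling under load NO
Every candidate fails on at least one observation.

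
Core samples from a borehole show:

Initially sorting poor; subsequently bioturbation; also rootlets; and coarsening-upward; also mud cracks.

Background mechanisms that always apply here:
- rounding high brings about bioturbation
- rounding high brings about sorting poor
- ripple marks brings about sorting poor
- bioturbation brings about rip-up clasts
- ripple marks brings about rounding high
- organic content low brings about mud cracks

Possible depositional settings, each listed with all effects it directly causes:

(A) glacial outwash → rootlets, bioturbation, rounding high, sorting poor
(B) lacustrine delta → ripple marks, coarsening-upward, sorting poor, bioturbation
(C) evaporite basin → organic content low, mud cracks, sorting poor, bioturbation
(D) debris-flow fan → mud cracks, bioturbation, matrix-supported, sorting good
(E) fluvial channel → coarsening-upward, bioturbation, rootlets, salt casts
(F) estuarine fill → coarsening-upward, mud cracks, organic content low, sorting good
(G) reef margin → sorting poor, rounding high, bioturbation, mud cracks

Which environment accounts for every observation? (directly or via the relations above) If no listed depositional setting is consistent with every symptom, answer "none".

For each candidate, compare predicted effects to what was observed:
(A) glacial outwash — sorting poor match; bioturbation match; rootlets match; coarsening-upward miss; mud cracks miss
(B) lacustrine delta — does not account for rootlets, mud cracks
(C) evaporite basin — sorting poor match; bioturbation match; rootlets miss; coarsening-upward miss; mud cracks match
(D) debris-flow fan — sorting poor miss; bioturbation match; rootlets miss; coarsening-upward miss; mud cracks match
(E) fluvial channel — sorting poor miss; bioturbation match; rootlets match; coarsening-upward match; mud cracks miss
(F) estuarine fill — fails on sorting poor, bioturbation, rootlets (predicts sorting good, not sorting poor)
(G) reef margin — does not account for rootlets, coarsening-upward
No candidate is consistent with all observations.

none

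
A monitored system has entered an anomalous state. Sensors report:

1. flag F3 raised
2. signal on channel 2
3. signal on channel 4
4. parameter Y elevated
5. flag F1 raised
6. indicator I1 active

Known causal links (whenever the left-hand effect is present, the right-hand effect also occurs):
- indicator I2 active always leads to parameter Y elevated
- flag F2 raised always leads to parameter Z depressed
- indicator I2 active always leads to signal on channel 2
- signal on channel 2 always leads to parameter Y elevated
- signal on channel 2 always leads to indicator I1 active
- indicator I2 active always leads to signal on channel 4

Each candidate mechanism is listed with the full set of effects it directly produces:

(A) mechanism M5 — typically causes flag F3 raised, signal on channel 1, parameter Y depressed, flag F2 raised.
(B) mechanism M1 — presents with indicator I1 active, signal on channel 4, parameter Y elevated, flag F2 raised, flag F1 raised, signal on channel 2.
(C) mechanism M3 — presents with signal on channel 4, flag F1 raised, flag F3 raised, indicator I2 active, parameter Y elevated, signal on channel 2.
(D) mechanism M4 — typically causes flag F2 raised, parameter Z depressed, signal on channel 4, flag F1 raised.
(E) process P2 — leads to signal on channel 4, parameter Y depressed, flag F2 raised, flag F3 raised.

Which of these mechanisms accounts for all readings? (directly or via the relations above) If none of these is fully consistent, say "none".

C

Per-candidate check:
(A) mechanism M5 — fails on signal on channel 2, signal on channel 4, parameter Y elevated, flag F1 raised, indicator I1 active (predicts parameter Y depressed, not parameter Y elevated)
(B) mechanism M1 — flag F3 raised -; signal on channel 2 +; signal on channel 4 +; parameter Y elevated +; flag F1 raised +; indicator I1 active +
(C) mechanism M3 — flag F3 raised +; signal on channel 2 +; signal on channel 4 +; parameter Y elevated +; flag F1 raised +; indicator I1 active + (by signal on channel 2 → indicator I1 active)
(D) mechanism M4 — does not account for flag F3 raised, signal on channel 2, parameter Y elevated, indicator I1 active
(E) process P2 — fails on signal on channel 2, parameter Y elevated, flag F1 raised, indicator I1 active (predicts parameter Y depressed, not parameter Y elevated)
(C) is the only candidate with no mismatches.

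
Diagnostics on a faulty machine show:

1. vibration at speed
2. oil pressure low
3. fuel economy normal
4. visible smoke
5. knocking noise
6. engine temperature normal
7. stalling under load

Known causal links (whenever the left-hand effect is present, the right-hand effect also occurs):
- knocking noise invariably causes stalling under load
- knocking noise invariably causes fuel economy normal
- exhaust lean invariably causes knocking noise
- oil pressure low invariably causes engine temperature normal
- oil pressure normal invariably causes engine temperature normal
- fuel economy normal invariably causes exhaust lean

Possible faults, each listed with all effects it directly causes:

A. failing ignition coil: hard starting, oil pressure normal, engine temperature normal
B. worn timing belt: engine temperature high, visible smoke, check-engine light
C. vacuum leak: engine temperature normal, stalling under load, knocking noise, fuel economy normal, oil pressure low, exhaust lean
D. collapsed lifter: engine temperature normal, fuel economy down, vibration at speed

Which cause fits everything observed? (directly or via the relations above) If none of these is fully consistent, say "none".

none

Testing each hypothesis:
(A) failing ignition coil — fails on vibration at speed, oil pressure low, fuel economy normal, visible smoke, knocking noise, stalling under load (predicts oil pressure normal, not oil pressure low)
(B) worn timing belt — fails on vibration at speed, oil pressure low, fuel economy normal, knocking noise, engine temperature normal, stalling under load (predicts engine temperature high, not engine temperature normal)
(C) vacuum leak — vibration at speed -; oil pressure low +; fuel economy normal +; visible smoke -; knocking noise +; engine temperature normal +; stalling under load +
(D) collapsed lifter — vibration at speed +; oil pressure low -; fuel economy normal -; visible smoke -; knocking noise -; engine temperature normal +; stalling under load -
None of the listed candidates fits everything.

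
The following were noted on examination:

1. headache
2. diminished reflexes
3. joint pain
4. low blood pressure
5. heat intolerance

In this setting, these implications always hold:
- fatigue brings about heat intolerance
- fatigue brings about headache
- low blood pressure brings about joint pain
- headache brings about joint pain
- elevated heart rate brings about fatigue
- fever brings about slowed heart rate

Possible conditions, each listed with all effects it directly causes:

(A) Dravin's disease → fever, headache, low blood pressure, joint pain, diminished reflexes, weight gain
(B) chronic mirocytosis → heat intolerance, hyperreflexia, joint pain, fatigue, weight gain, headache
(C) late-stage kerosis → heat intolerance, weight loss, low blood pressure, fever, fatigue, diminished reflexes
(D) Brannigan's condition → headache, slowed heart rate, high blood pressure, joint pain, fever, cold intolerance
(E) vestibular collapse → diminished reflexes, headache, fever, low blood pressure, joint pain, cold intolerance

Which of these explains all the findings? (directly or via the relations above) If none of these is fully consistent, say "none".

Checking each candidate against the observations:
(A) Dravin's disease — headache +; diminished reflexes +; joint pain +; low blood pressure +; heat intolerance -
(B) chronic mirocytosis — fails on diminished reflexes, low blood pressure (predicts hyperreflexia, not diminished reflexes)
(C) late-stage kerosis — accounts for every observation (headache via fatigue → headache)
(D) Brannigan's condition — headache +; diminished reflexes -; joint pain +; low blood pressure -; heat intolerance -
(E) vestibular collapse — headache +; diminished reflexes +; joint pain +; low blood pressure +; heat intolerance -
Only (C) is consistent with every observation.

C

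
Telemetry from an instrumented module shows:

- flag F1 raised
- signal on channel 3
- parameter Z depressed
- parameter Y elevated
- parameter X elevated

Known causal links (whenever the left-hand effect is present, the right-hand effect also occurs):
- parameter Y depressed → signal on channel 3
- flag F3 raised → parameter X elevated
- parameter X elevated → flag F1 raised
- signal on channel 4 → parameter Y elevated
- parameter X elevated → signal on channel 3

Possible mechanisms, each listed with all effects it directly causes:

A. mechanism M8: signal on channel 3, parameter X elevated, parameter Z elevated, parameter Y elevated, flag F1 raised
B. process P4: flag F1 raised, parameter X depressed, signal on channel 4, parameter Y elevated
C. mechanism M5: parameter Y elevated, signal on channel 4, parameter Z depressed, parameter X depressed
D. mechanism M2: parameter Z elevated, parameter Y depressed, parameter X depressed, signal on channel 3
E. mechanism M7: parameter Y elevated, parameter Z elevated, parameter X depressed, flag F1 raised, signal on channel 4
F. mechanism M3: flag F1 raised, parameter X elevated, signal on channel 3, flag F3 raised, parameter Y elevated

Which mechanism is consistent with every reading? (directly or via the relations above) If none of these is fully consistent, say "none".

Checking each candidate against the observations:
(A) mechanism M8 — flag F1 raised match; signal on channel 3 match; parameter Z depressed miss; parameter Y elevated match; parameter X elevated match
(B) process P4 — flag F1 raised match; signal on channel 3 miss; parameter Z depressed miss; parameter Y elevated match; parameter X elevated miss
(C) mechanism M5 — flag F1 raised miss; signal on channel 3 miss; parameter Z depressed match; parameter Y elevated match; parameter X elevated miss
(D) mechanism M2 — fails on flag F1 raised, parameter Z depressed, parameter Y elevated, parameter X elevated (predicts parameter Z elevated, not parameter Z depressed; predicts parameter Y depressed, not parameter Y elevated; predicts parameter X depressed, not parameter X elevated)
(E) mechanism M7 — flag F1 raised match; signal on channel 3 miss; parameter Z depressed miss; parameter Y elevated match; parameter X elevated miss
(F) mechanism M3 — flag F1 raised match; signal on channel 3 match; parameter Z depressed miss; parameter Y elevated match; parameter X elevated match
None of the listed candidates fits everything.

none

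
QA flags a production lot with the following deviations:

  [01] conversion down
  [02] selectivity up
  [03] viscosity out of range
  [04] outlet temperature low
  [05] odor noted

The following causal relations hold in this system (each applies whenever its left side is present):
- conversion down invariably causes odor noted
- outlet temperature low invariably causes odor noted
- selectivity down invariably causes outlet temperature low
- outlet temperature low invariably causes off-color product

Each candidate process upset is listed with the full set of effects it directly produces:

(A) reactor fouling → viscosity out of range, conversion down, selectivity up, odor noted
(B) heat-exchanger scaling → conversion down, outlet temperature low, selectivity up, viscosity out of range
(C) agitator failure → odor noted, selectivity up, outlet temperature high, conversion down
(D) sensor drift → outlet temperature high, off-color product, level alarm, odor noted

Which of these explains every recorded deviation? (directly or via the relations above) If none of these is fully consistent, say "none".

Testing each hypothesis:
(A) reactor fouling — does not account for outlet temperature low
(B) heat-exchanger scaling — accounts for every observation (odor noted through outlet temperature low → odor noted)
(C) agitator failure — fails on viscosity out of range, outlet temperature low (predicts outlet temperature high, not outlet temperature low)
(D) sensor drift — conversion down -; selectivity up -; viscosity out of range -; outlet temperature low -; odor noted +
(B) is the only candidate with no mismatches.

B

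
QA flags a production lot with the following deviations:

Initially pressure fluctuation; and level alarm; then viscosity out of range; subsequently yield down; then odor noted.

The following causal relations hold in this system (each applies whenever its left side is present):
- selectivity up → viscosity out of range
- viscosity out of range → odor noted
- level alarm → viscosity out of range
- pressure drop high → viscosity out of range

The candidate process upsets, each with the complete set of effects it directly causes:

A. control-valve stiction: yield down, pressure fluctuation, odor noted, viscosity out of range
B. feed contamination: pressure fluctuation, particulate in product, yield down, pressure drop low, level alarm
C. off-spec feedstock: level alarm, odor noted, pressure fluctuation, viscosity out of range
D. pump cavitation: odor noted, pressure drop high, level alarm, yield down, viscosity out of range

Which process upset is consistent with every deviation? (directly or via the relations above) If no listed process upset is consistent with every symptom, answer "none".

For each candidate, compare predicted effects to what was observed:
(A) control-valve stiction — pressure fluctuation yes; level alarm NO; viscosity out of range yes; yield down yes; odor noted yes
(B) feed contamination — pressure fluctuation yes; level alarm yes; viscosity out of range yes (through level alarm → viscosity out of range); yield down yes; odor noted yes (through level alarm → viscosity out of range → odor noted)
(C) off-spec feedstock — does not account for yield down
(D) pump cavitation — pressure fluctuation NO; level alarm yes; viscosity out of range yes; yield down yes; odor noted yes
Only (B) is consistent with every observation.

B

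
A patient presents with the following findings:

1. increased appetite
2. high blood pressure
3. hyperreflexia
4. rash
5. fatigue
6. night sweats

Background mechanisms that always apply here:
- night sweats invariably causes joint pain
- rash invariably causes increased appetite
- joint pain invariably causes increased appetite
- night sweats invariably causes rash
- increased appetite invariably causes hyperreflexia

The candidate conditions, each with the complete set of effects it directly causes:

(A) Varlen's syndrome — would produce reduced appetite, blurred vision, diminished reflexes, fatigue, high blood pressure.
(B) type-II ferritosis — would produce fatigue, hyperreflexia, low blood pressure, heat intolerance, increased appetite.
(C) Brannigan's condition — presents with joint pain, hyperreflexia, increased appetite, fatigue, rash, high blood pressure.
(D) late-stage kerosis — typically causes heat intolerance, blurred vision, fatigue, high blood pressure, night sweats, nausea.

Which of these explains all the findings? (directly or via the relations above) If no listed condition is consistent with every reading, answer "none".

For each candidate, compare predicted effects to what was observed:
(A) Varlen's syndrome — fails on increased appetite, hyperreflexia, rash, night sweats (predicts reduced appetite, not increased appetite; predicts diminished reflexes, not hyperreflexia)
(B) type-II ferritosis — fails on high blood pressure, rash, night sweats (predicts low blood pressure, not high blood pressure)
(C) Brannigan's condition — increased appetite match; high blood pressure match; hyperreflexia match; rash match; fatigue match; night sweats miss
(D) late-stage kerosis — increased appetite match (by night sweats → rash → increased appetite); high blood pressure match; hyperreflexia match (by night sweats → rash → increased appetite → hyperreflexia); rash match (by night sweats → rash); fatigue match; night sweats match
(D) is the only candidate with no mismatches.

D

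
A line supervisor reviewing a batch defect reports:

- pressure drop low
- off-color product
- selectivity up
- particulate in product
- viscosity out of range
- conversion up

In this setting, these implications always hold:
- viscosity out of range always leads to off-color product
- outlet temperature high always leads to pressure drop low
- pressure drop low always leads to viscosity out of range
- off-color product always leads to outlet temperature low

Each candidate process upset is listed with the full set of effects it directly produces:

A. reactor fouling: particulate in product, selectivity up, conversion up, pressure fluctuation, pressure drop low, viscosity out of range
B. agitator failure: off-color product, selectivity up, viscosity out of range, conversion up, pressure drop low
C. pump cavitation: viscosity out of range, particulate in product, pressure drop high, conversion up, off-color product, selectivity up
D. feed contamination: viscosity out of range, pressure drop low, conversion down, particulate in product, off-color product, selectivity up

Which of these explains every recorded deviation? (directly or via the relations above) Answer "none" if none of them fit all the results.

A

Testing each hypothesis:
(A) reactor fouling — accounts for every observation (off-color product via viscosity out of range → off-color product)
(B) agitator failure — does not account for particulate in product
(C) pump cavitation — pressure drop low miss; off-color product match; selectivity up match; particulate in product match; viscosity out of range match; conversion up match
(D) feed contamination — pressure drop low match; off-color product match; selectivity up match; particulate in product match; viscosity out of range match; conversion up miss
(A) is the only candidate with no mismatches.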